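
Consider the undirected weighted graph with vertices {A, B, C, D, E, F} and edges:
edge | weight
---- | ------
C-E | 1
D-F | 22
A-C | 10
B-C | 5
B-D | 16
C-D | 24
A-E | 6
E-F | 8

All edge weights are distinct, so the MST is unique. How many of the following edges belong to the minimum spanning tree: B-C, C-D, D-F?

1

Kruskal: consider edges lightest-first.
C-E (1): add — endpoints in different components.
B-C (5): add — endpoints in different components.
A-E (6): add — endpoints in different components.
E-F (8): add — endpoints in different components.
A-C (10): skip — A and C already connected.
B-D (16): add — endpoints in different components.
MST edge set: {C-E, B-C, A-E, E-F, B-D}.
Of the listed edges, {B-C} are in the MST → 1.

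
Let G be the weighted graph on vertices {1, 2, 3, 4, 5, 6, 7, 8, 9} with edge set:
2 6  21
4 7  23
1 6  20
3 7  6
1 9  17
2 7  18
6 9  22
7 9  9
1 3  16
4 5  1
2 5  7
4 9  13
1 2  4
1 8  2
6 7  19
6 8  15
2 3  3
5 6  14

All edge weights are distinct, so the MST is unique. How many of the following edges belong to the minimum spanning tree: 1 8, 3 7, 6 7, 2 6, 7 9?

3

Kruskal's algorithm — process edges by increasing weight (ties by edge label):
4 5 (1): add — endpoints in different components.
1 8 (2): add — endpoints in different components.
2 3 (3): add — endpoints in different components.
1 2 (4): add — endpoints in different components.
3 7 (6): add — endpoints in different components.
2 5 (7): add — endpoints in different components.
7 9 (9): add — endpoints in different components.
4 9 (13): skip — 4 and 9 already connected.
5 6 (14): add — endpoints in different components.
MST edge set: {4 5, 1 8, 2 3, 1 2, 3 7, 2 5, 7 9, 5 6}.
Of the listed edges, {1 8, 3 7, 7 9} are in the MST → 3.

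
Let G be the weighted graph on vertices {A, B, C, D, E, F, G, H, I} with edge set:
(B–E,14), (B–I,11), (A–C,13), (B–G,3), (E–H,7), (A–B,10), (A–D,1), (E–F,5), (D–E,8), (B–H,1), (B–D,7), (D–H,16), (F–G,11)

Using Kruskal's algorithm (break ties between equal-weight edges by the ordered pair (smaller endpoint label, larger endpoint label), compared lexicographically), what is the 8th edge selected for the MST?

Kruskal's algorithm — process edges by increasing weight (ties by edge label):
A–D (1): add — endpoints in different components.
B–H (1): add — endpoints in different components.
B–G (3): add — endpoints in different components.
E–F (5): add — endpoints in different components.
B–D (7): add — endpoints in different components.
E–H (7): add — endpoints in different components.
D–E (8): skip — D and E already connected.
A–B (10): skip — A and B already connected.
B–I (11): add — endpoints in different components.
F–G (11): skip — F and G already connected.
A–C (13): add — endpoints in different components.
The 8th edge added is A–C.

A-C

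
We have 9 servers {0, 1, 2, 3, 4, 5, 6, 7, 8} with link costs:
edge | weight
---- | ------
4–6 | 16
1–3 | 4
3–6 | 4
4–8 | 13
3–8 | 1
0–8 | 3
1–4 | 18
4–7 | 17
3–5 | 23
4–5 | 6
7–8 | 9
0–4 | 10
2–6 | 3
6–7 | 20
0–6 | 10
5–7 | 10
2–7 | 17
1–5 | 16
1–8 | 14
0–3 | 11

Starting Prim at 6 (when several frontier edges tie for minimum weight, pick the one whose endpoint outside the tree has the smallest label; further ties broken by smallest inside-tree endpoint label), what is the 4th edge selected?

Prim, starting at 6.
Step 1: cheapest edge leaving the tree is 2–6 (3); add 2.
Step 2: cheapest edge leaving the tree is 3–6 (4); add 3.
Step 3: cheapest edge leaving the tree is 3–8 (1); add 8.
Step 4: cheapest edge leaving the tree is 0–8 (3); add 0.
Step 5: cheapest edge leaving the tree is 1–3 (4); add 1.
Step 6: cheapest edge leaving the tree is 7–8 (9); add 7.
Step 7: cheapest edge leaving the tree is 0–4 (10); add 4.
Step 8: cheapest edge leaving the tree is 4–5 (6); add 5.
The 4th edge added is 0–8.

0-8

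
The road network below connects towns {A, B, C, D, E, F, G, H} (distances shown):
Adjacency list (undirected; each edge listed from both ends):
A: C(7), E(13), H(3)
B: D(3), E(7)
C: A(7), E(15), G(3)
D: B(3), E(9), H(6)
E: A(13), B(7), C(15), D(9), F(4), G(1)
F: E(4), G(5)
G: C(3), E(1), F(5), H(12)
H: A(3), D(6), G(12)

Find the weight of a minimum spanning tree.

Sort edges by weight, then run Kruskal:
E—G (1): add — endpoints in different components.
A—H (3): add — endpoints in different components.
B—D (3): add — endpoints in different components.
C—G (3): add — endpoints in different components.
E—F (4): add — endpoints in different components.
F—G (5): skip — F and G already connected.
D—H (6): add — endpoints in different components.
A—C (7): add — endpoints in different components.
MST edges: E—G, A—H, B—D, C—G, E—F, D—H, A—C; total weight 1+3+3+3+4+6+7 = 27.

27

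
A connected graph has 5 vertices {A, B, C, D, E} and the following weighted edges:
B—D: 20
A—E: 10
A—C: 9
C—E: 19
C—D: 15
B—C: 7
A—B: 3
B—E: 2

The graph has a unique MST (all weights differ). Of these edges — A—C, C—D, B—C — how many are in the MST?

2

Kruskal: consider edges lightest-first.
B—E (2): add. Components now {A} {B,E} {C} {D}
A—B (3): add. Components now {A,B,E} {C} {D}
B—C (7): add. Components now {A,B,C,E} {D}
A—C (9): skip — A and C already connected.
A—E (10): skip — A and E already connected.
C—D (15): add. Components now {A,B,C,D,E}
MST edge set: {B—E, A—B, B—C, C—D}.
Of the listed edges, {C—D, B—C} are in the MST → 2.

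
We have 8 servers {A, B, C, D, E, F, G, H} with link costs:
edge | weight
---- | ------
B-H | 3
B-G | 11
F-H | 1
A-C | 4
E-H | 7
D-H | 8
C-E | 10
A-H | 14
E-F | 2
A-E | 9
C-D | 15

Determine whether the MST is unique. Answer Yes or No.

Yes

Kruskal's algorithm — process edges by increasing weight (ties by edge label):
F-H (1): add — endpoints in different components.
E-F (2): add — endpoints in different components.
B-H (3): add — endpoints in different components.
A-C (4): add — endpoints in different components.
E-H (7): skip — E and H already connected.
D-H (8): add — endpoints in different components.
A-E (9): add — endpoints in different components.
C-E (10): skip — C and E already connected.
B-G (11): add — endpoints in different components.
Every non-tree edge has weight strictly greater than the heaviest edge on the tree path between its endpoints, so the MST is unique.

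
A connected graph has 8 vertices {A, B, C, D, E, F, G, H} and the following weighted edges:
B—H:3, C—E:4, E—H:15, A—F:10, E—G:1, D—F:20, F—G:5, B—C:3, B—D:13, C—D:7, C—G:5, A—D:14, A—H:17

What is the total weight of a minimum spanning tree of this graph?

Kruskal's algorithm — process edges by increasing weight (ties by edge label):
E—G (1): add — endpoints in different components.
B—C (3): add — endpoints in different components.
B—H (3): add — endpoints in different components.
C—E (4): add — endpoints in different components.
C—G (5): skip — C and G already connected.
F—G (5): add — endpoints in different components.
C—D (7): add — endpoints in different components.
A—F (10): add — endpoints in different components.
MST edges: E—G, B—C, B—H, C—E, F—G, C—D, A—F; total weight 1+3+3+4+5+7+10 = 33.

33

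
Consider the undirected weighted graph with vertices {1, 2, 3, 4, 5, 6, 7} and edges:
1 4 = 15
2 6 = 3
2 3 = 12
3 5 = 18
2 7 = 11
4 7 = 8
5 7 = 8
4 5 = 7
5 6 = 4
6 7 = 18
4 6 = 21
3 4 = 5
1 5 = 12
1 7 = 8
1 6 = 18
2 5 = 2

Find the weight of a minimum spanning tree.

Prim, starting at 5.
Step 1: cheapest edge leaving the tree is 2 5 (2); add 2.
Step 2: cheapest edge leaving the tree is 2 6 (3); add 6.
Step 3: cheapest edge leaving the tree is 4 5 (7); add 4.
Step 4: cheapest edge leaving the tree is 3 4 (5); add 3.
Step 5: cheapest edge leaving the tree is 4 7 (8); add 7.
Step 6: cheapest edge leaving the tree is 1 7 (8); add 1.
MST edges: 2 5, 2 6, 4 5, 3 4, 4 7, 1 7; total weight 2+3+7+5+8+8 = 33.

33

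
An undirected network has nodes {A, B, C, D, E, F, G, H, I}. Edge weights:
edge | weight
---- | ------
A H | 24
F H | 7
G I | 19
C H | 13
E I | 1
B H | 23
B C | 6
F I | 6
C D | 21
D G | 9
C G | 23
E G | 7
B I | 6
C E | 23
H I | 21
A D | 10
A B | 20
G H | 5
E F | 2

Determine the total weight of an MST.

46

Kruskal's algorithm — process edges by increasing weight (ties by edge label):
E I (1): add — endpoints in different components.
E F (2): add — endpoints in different components.
G H (5): add — endpoints in different components.
B C (6): add — endpoints in different components.
B I (6): add — endpoints in different components.
F I (6): skip — F and I already connected.
E G (7): add — endpoints in different components.
F H (7): skip — F and H already connected.
D G (9): add — endpoints in different components.
A D (10): add — endpoints in different components.
MST edges: E I, E F, G H, B C, B I, E G, D G, A D; total weight 1+2+5+6+6+7+9+10 = 46.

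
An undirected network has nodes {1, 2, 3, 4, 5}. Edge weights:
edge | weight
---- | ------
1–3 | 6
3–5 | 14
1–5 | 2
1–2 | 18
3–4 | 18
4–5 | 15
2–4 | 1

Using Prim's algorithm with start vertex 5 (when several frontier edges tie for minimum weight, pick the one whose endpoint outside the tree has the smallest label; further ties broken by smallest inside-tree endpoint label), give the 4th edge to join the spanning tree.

Grow the tree from 5 using Prim:
Step 1: frontier [1–5 2, 3–5 14, 4–5 15] → take 1–5 (2); add 1.
Step 2: frontier [1–3 6, 1–2 18, 3–5 14, 4–5 15] → take 1–3 (6); add 3.
Step 3: frontier [1–2 18, 3–4 18, 4–5 15] → take 4–5 (15); add 4.
Step 4: frontier [1–2 18, 2–4 1] → take 2–4 (1); add 2.
The 4th edge added is 2–4.

2-4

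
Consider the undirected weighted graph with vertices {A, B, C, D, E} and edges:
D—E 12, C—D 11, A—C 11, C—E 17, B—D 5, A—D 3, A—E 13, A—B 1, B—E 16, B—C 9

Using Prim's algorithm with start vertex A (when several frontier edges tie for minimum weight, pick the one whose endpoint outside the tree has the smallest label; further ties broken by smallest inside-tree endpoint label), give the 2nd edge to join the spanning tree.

A-D

Prim's algorithm from A:
Step 1: frontier [A—B 1, A—D 3, A—C 11, A—E 13] → take A—B (1); add B.
Step 2: frontier [A—D 3, A—C 11, A—E 13, B—D 5, B—C 9, B—E 16] → take A—D (3); add D.
Step 3: frontier [A—C 11, A—E 13, B—C 9, B—E 16, C—D 11, D—E 12] → take B—C (9); add C.
Step 4: frontier [A—E 13, B—E 16, C—E 17, D—E 12] → take D—E (12); add E.
The 2nd edge added is A—D.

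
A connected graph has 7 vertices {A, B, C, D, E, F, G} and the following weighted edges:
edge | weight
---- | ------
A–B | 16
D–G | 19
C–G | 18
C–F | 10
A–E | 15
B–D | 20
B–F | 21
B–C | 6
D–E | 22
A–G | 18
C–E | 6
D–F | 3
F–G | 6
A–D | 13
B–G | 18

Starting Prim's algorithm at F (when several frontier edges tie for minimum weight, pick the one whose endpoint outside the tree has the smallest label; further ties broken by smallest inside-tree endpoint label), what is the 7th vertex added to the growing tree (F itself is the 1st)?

Prim, starting at F.
Step 1: cheapest edge leaving the tree is D–F (3); add D.
Step 2: cheapest edge leaving the tree is F–G (6); add G.
Step 3: cheapest edge leaving the tree is C–F (10); add C.
Step 4: cheapest edge leaving the tree is B–C (6); add B.
Step 5: cheapest edge leaving the tree is C–E (6); add E.
Step 6: cheapest edge leaving the tree is A–D (13); add A.
Vertex order: F, D, G, C, B, E, A. The 7th vertex is A.

A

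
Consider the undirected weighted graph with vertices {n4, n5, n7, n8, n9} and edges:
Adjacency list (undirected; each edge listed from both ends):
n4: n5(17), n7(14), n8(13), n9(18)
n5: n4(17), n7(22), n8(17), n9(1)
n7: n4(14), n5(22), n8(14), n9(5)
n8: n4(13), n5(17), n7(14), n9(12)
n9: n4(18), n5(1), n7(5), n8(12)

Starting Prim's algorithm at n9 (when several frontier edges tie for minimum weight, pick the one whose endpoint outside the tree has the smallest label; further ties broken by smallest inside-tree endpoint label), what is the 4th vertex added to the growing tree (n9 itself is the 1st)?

n8

Grow the tree from n9 using Prim:
Step 1: frontier [n5–n9 1, n7–n9 5, n8–n9 12, n4–n9 18] → take n5–n9 (1); add n5.
Step 2: frontier [n4–n5 17, n5–n8 17, n5–n7 22, n7–n9 5, n8–n9 12, n4–n9 18] → take n7–n9 (5); add n7.
Step 3: frontier [n4–n5 17, n5–n8 17, n4–n7 14, n7–n8 14, n8–n9 12, n4–n9 18] → take n8–n9 (12); add n8.
Step 4: frontier [n4–n5 17, n4–n7 14, n4–n8 13, n4–n9 18] → take n4–n8 (13); add n4.
Vertex order: n9, n5, n7, n8, n4. The 4th vertex is n8.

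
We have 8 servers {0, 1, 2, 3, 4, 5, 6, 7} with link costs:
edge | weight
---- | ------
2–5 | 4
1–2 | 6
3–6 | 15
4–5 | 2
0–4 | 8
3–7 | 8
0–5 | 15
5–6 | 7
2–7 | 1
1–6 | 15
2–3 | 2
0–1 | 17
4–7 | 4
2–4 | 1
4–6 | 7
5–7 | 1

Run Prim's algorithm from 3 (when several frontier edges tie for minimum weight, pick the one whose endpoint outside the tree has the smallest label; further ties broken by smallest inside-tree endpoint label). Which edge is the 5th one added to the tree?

Grow the tree from 3 using Prim:
Step 1: cheapest edge leaving the tree is 2–3 (2); add 2.
Step 2: cheapest edge leaving the tree is 2–4 (1); add 4.
Step 3: cheapest edge leaving the tree is 2–7 (1); add 7.
Step 4: cheapest edge leaving the tree is 5–7 (1); add 5.
Step 5: cheapest edge leaving the tree is 1–2 (6); add 1.
Step 6: cheapest edge leaving the tree is 4–6 (7); add 6.
Step 7: cheapest edge leaving the tree is 0–4 (8); add 0.
The 5th edge added is 1–2.

1-2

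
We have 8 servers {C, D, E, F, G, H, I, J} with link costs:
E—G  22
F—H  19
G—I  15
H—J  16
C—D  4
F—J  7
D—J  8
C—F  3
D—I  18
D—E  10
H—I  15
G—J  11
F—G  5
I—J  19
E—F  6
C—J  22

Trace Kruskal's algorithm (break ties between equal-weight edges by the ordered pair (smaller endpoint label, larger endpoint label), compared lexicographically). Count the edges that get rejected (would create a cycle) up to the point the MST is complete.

Kruskal: consider edges lightest-first.
C—F (3): add — endpoints in different components.
C—D (4): add — endpoints in different components.
F—G (5): add — endpoints in different components.
E—F (6): add — endpoints in different components.
F—J (7): add — endpoints in different components.
D—J (8): skip — D and J already connected.
D—E (10): skip — D and E already connected.
G—J (11): skip — G and J already connected.
G—I (15): add — endpoints in different components.
H—I (15): add — endpoints in different components.
Edges rejected before the tree was complete: 3.

3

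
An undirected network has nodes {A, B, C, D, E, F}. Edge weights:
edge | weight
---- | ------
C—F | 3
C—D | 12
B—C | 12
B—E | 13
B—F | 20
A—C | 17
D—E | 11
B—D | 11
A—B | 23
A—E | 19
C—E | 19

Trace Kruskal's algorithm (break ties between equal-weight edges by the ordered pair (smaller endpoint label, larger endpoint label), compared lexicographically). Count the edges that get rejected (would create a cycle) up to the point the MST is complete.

2

Kruskal's algorithm — process edges by increasing weight (ties by edge label):
C—F (3): add. Components now {A} {B} {C,F} {D} {E}
B—D (11): add. Components now {A} {B,D} {C,F} {E}
D—E (11): add. Components now {A} {B,D,E} {C,F}
B—C (12): add. Components now {A} {B,C,D,E,F}
C—D (12): skip — C and D already connected.
B—E (13): skip — B and E already connected.
A—C (17): add. Components now {A,B,C,D,E,F}
Edges rejected before the tree was complete: 2.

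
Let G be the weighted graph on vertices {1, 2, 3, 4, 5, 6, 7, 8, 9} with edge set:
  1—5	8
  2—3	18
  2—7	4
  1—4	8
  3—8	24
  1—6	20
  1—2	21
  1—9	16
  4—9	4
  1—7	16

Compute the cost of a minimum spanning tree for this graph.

102

Grow the tree from 1 using Prim:
Step 1: cheapest edge leaving the tree is 1—4 (8); add 4.
Step 2: cheapest edge leaving the tree is 4—9 (4); add 9.
Step 3: cheapest edge leaving the tree is 1—5 (8); add 5.
Step 4: cheapest edge leaving the tree is 1—7 (16); add 7.
Step 5: cheapest edge leaving the tree is 2—7 (4); add 2.
Step 6: cheapest edge leaving the tree is 2—3 (18); add 3.
Step 7: cheapest edge leaving the tree is 1—6 (20); add 6.
Step 8: cheapest edge leaving the tree is 3—8 (24); add 8.
MST edges: 1—4, 4—9, 1—5, 1—7, 2—7, 2—3, 1—6, 3—8; total weight 8+4+8+16+4+18+20+24 = 102.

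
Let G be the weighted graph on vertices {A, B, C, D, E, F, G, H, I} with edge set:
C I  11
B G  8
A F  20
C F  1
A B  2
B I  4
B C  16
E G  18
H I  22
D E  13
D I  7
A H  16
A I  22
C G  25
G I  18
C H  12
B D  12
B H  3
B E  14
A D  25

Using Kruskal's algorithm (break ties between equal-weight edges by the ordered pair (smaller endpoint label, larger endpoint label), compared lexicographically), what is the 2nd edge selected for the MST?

A-B

Kruskal's algorithm — process edges by increasing weight (ties by edge label):
C F (1): add — endpoints in different components.
A B (2): add — endpoints in different components.
B H (3): add — endpoints in different components.
B I (4): add — endpoints in different components.
D I (7): add — endpoints in different components.
B G (8): add — endpoints in different components.
C I (11): add — endpoints in different components.
B D (12): skip — B and D already connected.
C H (12): skip — C and H already connected.
D E (13): add — endpoints in different components.
The 2nd edge added is A B.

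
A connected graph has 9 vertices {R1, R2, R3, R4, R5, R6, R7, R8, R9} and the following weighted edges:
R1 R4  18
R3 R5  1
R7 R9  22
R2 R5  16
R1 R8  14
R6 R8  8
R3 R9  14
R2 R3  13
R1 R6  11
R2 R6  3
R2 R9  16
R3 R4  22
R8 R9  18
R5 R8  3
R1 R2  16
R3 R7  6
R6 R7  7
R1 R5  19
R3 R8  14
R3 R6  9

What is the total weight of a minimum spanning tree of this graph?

63

Grow the tree from R7 using Prim:
Step 1: cheapest edge leaving the tree is R3 R7 (6); add R3.
Step 2: cheapest edge leaving the tree is R3 R5 (1); add R5.
Step 3: cheapest edge leaving the tree is R5 R8 (3); add R8.
Step 4: cheapest edge leaving the tree is R6 R7 (7); add R6.
Step 5: cheapest edge leaving the tree is R2 R6 (3); add R2.
Step 6: cheapest edge leaving the tree is R1 R6 (11); add R1.
Step 7: cheapest edge leaving the tree is R3 R9 (14); add R9.
Step 8: cheapest edge leaving the tree is R1 R4 (18); add R4.
MST edges: R3 R7, R3 R5, R5 R8, R6 R7, R2 R6, R1 R6, R3 R9, R1 R4; total weight 6+1+3+7+3+11+14+18 = 63.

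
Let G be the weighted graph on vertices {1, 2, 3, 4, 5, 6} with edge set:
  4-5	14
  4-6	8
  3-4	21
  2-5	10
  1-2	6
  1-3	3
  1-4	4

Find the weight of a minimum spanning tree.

Prim's algorithm from 4:
Step 1: frontier [1-4 4, 4-6 8, 4-5 14, 3-4 21] → take 1-4 (4); add 1.
Step 2: frontier [1-3 3, 1-2 6, 4-6 8, 4-5 14, 3-4 21] → take 1-3 (3); add 3.
Step 3: frontier [1-2 6, 4-6 8, 4-5 14] → take 1-2 (6); add 2.
Step 4: frontier [2-5 10, 4-6 8, 4-5 14] → take 4-6 (8); add 6.
Step 5: frontier [2-5 10, 4-5 14] → take 2-5 (10); add 5.
MST edges: 1-4, 1-3, 1-2, 4-6, 2-5; total weight 4+3+6+8+10 = 31.

31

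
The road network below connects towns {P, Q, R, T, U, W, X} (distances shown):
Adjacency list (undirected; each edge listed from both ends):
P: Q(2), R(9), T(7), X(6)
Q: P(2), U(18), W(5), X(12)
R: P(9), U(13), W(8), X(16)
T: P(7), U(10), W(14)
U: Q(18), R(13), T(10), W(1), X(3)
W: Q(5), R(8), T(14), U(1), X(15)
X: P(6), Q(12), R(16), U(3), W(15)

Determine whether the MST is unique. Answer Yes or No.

Sort edges by weight, then run Kruskal:
U W (1): add. Components now {Q} {P} {U,W} {T} {R} {X}
P Q (2): add. Components now {P,Q} {U,W} {T} {R} {X}
U X (3): add. Components now {P,Q} {U,W,X} {T} {R}
Q W (5): add. Components now {P,Q,U,W,X} {T} {R}
P X (6): skip — P and X already connected.
P T (7): add. Components now {P,Q,T,U,W,X} {R}
R W (8): add. Components now {P,Q,R,T,U,W,X}
Every non-tree edge has weight strictly greater than the heaviest edge on the tree path between its endpoints, so the MST is unique.

Yes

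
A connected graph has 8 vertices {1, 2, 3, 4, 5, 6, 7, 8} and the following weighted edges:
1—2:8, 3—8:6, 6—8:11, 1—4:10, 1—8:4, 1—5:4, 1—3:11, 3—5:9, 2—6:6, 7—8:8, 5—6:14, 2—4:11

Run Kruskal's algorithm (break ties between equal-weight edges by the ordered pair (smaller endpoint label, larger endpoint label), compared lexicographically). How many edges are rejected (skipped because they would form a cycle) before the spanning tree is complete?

1

Kruskal's algorithm — process edges by increasing weight (ties by edge label):
1—5 (4): add — endpoints in different components.
1—8 (4): add — endpoints in different components.
2—6 (6): add — endpoints in different components.
3—8 (6): add — endpoints in different components.
1—2 (8): add — endpoints in different components.
7—8 (8): add — endpoints in different components.
3—5 (9): skip — 3 and 5 already connected.
1—4 (10): add — endpoints in different components.
Edges rejected before the tree was complete: 1.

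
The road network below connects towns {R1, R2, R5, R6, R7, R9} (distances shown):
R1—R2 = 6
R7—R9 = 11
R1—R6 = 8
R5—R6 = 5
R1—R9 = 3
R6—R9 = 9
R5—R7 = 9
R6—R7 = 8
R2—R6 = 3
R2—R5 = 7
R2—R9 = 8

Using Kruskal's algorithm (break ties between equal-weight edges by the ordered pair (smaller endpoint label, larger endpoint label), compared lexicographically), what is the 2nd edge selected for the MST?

Kruskal's algorithm — process edges by increasing weight (ties by edge label):
R1—R9 (3): add — endpoints in different components.
R2—R6 (3): add — endpoints in different components.
R5—R6 (5): add — endpoints in different components.
R1—R2 (6): add — endpoints in different components.
R2—R5 (7): skip — R2 and R5 already connected.
R1—R6 (8): skip — R6 and R1 already connected.
R2—R9 (8): skip — R9 and R2 already connected.
R6—R7 (8): add — endpoints in different components.
The 2nd edge added is R2—R6.

R2-R6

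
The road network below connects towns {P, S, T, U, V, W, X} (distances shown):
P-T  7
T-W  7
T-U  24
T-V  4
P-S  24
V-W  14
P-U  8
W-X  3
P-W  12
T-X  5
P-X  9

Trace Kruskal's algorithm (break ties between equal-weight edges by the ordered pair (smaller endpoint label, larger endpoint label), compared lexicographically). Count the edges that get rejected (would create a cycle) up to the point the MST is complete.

Kruskal: consider edges lightest-first.
W-X (3): add. Components now {W,X} {P} {U} {S} {V} {T}
T-V (4): add. Components now {W,X} {P} {U} {S} {T,V}
T-X (5): add. Components now {T,V,W,X} {P} {U} {S}
P-T (7): add. Components now {P,T,V,W,X} {U} {S}
T-W (7): skip — T and W already connected.
P-U (8): add. Components now {P,T,U,V,W,X} {S}
P-X (9): skip — X and P already connected.
P-W (12): skip — P and W already connected.
V-W (14): skip — V and W already connected.
P-S (24): add. Components now {P,S,T,U,V,W,X}
Edges rejected before the tree was complete: 4.

4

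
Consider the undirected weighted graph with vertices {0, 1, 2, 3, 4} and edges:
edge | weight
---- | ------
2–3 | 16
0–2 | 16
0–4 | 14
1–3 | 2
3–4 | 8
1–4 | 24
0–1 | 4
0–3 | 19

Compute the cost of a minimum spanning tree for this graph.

30

Prim, starting at 0.
Step 1: frontier [0–1 4, 0–4 14, 0–2 16, 0–3 19] → take 0–1 (4); add 1.
Step 2: frontier [0–4 14, 0–2 16, 0–3 19, 1–3 2, 1–4 24] → take 1–3 (2); add 3.
Step 3: frontier [0–4 14, 0–2 16, 1–4 24, 3–4 8, 2–3 16] → take 3–4 (8); add 4.
Step 4: frontier [0–2 16, 2–3 16] → take 0–2 (16); add 2.
MST edges: 0–1, 1–3, 3–4, 0–2; total weight 4+2+8+16 = 30.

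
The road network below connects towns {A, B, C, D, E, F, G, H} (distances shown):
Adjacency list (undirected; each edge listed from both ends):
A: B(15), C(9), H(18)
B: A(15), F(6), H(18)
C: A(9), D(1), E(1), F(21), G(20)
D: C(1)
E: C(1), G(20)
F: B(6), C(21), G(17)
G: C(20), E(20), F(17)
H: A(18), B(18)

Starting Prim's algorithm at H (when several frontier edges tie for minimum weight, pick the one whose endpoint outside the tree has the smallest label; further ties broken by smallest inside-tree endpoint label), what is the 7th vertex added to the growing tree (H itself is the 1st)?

F

Grow the tree from H using Prim:
Step 1: cheapest edge leaving the tree is A—H (18); add A.
Step 2: cheapest edge leaving the tree is A—C (9); add C.
Step 3: cheapest edge leaving the tree is C—D (1); add D.
Step 4: cheapest edge leaving the tree is C—E (1); add E.
Step 5: cheapest edge leaving the tree is A—B (15); add B.
Step 6: cheapest edge leaving the tree is B—F (6); add F.
Step 7: cheapest edge leaving the tree is F—G (17); add G.
Vertex order: H, A, C, D, E, B, F, G. The 7th vertex is F.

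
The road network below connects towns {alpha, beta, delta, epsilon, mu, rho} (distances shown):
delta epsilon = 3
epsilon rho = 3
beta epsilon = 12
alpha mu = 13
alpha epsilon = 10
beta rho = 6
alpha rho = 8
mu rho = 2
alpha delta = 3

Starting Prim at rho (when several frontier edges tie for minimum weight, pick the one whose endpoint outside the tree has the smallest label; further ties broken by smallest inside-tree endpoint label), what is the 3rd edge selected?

Prim, starting at rho.
Step 1: frontier [mu rho 2, epsilon rho 3, beta rho 6, alpha rho 8] → take mu rho (2); add mu.
Step 2: frontier [alpha mu 13, epsilon rho 3, beta rho 6, alpha rho 8] → take epsilon rho (3); add epsilon.
Step 3: frontier [delta epsilon 3, alpha epsilon 10, beta epsilon 12, alpha mu 13, beta rho 6, alpha rho 8] → take delta epsilon (3); add delta.
Step 4: frontier [alpha delta 3, alpha epsilon 10, beta epsilon 12, alpha mu 13, beta rho 6, alpha rho 8] → take alpha delta (3); add alpha.
Step 5: frontier [beta epsilon 12, beta rho 6] → take beta rho (6); add beta.
The 3rd edge added is delta epsilon.

delta-epsilon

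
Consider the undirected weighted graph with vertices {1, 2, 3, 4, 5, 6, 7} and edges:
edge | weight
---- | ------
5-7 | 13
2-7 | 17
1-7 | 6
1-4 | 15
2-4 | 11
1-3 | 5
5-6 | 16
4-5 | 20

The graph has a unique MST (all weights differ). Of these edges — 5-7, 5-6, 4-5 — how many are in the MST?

Sort edges by weight, then run Kruskal:
1-3 (5): add. Components now {1,3} {2} {4} {5} {6} {7}
1-7 (6): add. Components now {1,3,7} {2} {4} {5} {6}
2-4 (11): add. Components now {1,3,7} {2,4} {5} {6}
5-7 (13): add. Components now {1,3,5,7} {2,4} {6}
1-4 (15): add. Components now {1,2,3,4,5,7} {6}
5-6 (16): add. Components now {1,2,3,4,5,6,7}
MST edge set: {1-3, 1-7, 2-4, 5-7, 1-4, 5-6}.
Of the listed edges, {5-7, 5-6} are in the MST → 2.

2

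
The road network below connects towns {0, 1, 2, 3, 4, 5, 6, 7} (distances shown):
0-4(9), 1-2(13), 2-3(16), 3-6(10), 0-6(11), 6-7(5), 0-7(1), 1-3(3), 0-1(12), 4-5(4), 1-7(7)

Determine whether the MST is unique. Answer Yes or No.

Yes

Kruskal's algorithm — process edges by increasing weight (ties by edge label):
0-7 (1): add — endpoints in different components.
1-3 (3): add — endpoints in different components.
4-5 (4): add — endpoints in different components.
6-7 (5): add — endpoints in different components.
1-7 (7): add — endpoints in different components.
0-4 (9): add — endpoints in different components.
3-6 (10): skip — 3 and 6 already connected.
0-6 (11): skip — 0 and 6 already connected.
0-1 (12): skip — 0 and 1 already connected.
1-2 (13): add — endpoints in different components.
Every non-tree edge has weight strictly greater than the heaviest edge on the tree path between its endpoints, so the MST is unique.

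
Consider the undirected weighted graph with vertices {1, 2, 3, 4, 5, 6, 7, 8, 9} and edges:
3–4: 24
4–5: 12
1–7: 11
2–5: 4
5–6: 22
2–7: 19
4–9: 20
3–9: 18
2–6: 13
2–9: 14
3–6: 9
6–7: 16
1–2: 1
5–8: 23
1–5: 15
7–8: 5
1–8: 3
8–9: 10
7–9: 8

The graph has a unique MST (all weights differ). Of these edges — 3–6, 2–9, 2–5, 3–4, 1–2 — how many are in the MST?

Sort edges by weight, then run Kruskal:
1–2 (1): add — endpoints in different components.
1–8 (3): add — endpoints in different components.
2–5 (4): add — endpoints in different components.
7–8 (5): add — endpoints in different components.
7–9 (8): add — endpoints in different components.
3–6 (9): add — endpoints in different components.
8–9 (10): skip — 8 and 9 already connected.
1–7 (11): skip — 1 and 7 already connected.
4–5 (12): add — endpoints in different components.
2–6 (13): add — endpoints in different components.
MST edge set: {1–2, 1–8, 2–5, 7–8, 7–9, 3–6, 4–5, 2–6}.
Of the listed edges, {3–6, 2–5, 1–2} are in the MST → 3.

3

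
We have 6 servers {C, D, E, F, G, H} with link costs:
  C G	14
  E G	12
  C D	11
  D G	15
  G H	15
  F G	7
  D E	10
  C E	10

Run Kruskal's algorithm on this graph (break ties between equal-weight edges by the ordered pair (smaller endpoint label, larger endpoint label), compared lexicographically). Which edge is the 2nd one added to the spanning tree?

Kruskal: consider edges lightest-first.
F G (7): add — endpoints in different components.
C E (10): add — endpoints in different components.
D E (10): add — endpoints in different components.
C D (11): skip — C and D already connected.
E G (12): add — endpoints in different components.
C G (14): skip — C and G already connected.
D G (15): skip — D and G already connected.
G H (15): add — endpoints in different components.
The 2nd edge added is C E.

C-E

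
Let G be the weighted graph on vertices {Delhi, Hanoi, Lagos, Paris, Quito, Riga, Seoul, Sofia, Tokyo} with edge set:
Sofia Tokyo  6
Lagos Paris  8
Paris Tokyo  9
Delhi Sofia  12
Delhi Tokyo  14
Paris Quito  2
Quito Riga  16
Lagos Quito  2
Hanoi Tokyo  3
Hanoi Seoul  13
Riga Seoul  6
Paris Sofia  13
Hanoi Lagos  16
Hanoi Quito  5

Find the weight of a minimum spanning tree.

49

Grow the tree from Quito using Prim:
Step 1: frontier [Lagos Quito 2, Paris Quito 2, Hanoi Quito 5, Quito Riga 16] → take Lagos Quito (2); add Lagos.
Step 2: frontier [Lagos Paris 8, Hanoi Lagos 16, Paris Quito 2, Hanoi Quito 5, Quito Riga 16] → take Paris Quito (2); add Paris.
Step 3: frontier [Hanoi Lagos 16, Paris Tokyo 9, Paris Sofia 13, Hanoi Quito 5, Quito Riga 16] → take Hanoi Quito (5); add Hanoi.
Step 4: frontier [Hanoi Tokyo 3, Hanoi Seoul 13, Paris Tokyo 9, Paris Sofia 13, Quito Riga 16] → take Hanoi Tokyo (3); add Tokyo.
Step 5: frontier [Hanoi Seoul 13, Paris Sofia 13, Quito Riga 16, Sofia Tokyo 6, Delhi Tokyo 14] → take Sofia Tokyo (6); add Sofia.
Step 6: frontier [Hanoi Seoul 13, Quito Riga 16, Delhi Sofia 12, Delhi Tokyo 14] → take Delhi Sofia (12); add Delhi.
Step 7: frontier [Hanoi Seoul 13, Quito Riga 16] → take Hanoi Seoul (13); add Seoul.
Step 8: frontier [Quito Riga 16, Riga Seoul 6] → take Riga Seoul (6); add Riga.
MST edges: Lagos Quito, Paris Quito, Hanoi Quito, Hanoi Tokyo, Sofia Tokyo, Delhi Sofia, Hanoi Seoul, Riga Seoul; total weight 2+2+5+3+6+12+13+6 = 49.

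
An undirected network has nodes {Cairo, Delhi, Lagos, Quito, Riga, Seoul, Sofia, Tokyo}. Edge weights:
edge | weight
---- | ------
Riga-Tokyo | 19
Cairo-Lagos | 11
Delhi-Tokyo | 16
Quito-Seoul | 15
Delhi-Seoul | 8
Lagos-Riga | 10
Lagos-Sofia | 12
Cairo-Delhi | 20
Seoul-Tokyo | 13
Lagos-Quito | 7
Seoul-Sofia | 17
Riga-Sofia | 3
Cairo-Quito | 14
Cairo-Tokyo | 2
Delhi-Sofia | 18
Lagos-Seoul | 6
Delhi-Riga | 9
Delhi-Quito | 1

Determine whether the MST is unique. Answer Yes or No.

Yes

Kruskal: consider edges lightest-first.
Delhi-Quito (1): add — endpoints in different components.
Cairo-Tokyo (2): add — endpoints in different components.
Riga-Sofia (3): add — endpoints in different components.
Lagos-Seoul (6): add — endpoints in different components.
Lagos-Quito (7): add — endpoints in different components.
Delhi-Seoul (8): skip — Delhi and Seoul already connected.
Delhi-Riga (9): add — endpoints in different components.
Lagos-Riga (10): skip — Riga and Lagos already connected.
Cairo-Lagos (11): add — endpoints in different components.
Every non-tree edge has weight strictly greater than the heaviest edge on the tree path between its endpoints, so the MST is unique.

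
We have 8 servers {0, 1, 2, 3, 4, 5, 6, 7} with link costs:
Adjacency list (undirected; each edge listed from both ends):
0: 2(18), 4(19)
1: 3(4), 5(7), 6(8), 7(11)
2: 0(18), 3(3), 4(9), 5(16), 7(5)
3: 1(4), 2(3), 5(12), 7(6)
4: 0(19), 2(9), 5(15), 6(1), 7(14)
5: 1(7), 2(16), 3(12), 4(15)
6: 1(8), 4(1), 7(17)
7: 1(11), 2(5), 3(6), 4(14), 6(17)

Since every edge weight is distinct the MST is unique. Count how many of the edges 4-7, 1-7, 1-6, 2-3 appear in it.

2

Kruskal's algorithm — process edges by increasing weight (ties by edge label):
4-6 (1): add — endpoints in different components.
2-3 (3): add — endpoints in different components.
1-3 (4): add — endpoints in different components.
2-7 (5): add — endpoints in different components.
3-7 (6): skip — 3 and 7 already connected.
1-5 (7): add — endpoints in different components.
1-6 (8): add — endpoints in different components.
2-4 (9): skip — 2 and 4 already connected.
1-7 (11): skip — 1 and 7 already connected.
3-5 (12): skip — 3 and 5 already connected.
4-7 (14): skip — 4 and 7 already connected.
4-5 (15): skip — 4 and 5 already connected.
2-5 (16): skip — 2 and 5 already connected.
6-7 (17): skip — 6 and 7 already connected.
0-2 (18): add — endpoints in different components.
MST edge set: {4-6, 2-3, 1-3, 2-7, 1-5, 1-6, 0-2}.
Of the listed edges, {1-6, 2-3} are in the MST → 2.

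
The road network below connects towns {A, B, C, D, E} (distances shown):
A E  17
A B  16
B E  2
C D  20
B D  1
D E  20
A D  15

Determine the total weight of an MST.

38

Kruskal's algorithm — process edges by increasing weight (ties by edge label):
B D (1): add. Components now {A} {B,D} {C} {E}
B E (2): add. Components now {A} {B,D,E} {C}
A D (15): add. Components now {A,B,D,E} {C}
A B (16): skip — A and B already connected.
A E (17): skip — A and E already connected.
C D (20): add. Components now {A,B,C,D,E}
MST edges: B D, B E, A D, C D; total weight 1+2+15+20 = 38.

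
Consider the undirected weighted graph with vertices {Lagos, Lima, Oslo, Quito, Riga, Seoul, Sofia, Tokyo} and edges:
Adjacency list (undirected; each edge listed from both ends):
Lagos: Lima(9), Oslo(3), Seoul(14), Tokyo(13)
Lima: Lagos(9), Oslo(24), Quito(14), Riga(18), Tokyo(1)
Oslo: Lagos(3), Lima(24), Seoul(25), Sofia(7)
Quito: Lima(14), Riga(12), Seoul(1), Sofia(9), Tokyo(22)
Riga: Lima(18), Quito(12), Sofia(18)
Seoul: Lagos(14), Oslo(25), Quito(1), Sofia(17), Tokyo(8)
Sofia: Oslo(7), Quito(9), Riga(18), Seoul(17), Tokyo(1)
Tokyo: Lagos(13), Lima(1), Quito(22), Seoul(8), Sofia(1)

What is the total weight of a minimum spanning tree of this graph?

Prim, starting at Lagos.
Step 1: cheapest edge leaving the tree is Lagos–Oslo (3); add Oslo.
Step 2: cheapest edge leaving the tree is Oslo–Sofia (7); add Sofia.
Step 3: cheapest edge leaving the tree is Sofia–Tokyo (1); add Tokyo.
Step 4: cheapest edge leaving the tree is Lima–Tokyo (1); add Lima.
Step 5: cheapest edge leaving the tree is Seoul–Tokyo (8); add Seoul.
Step 6: cheapest edge leaving the tree is Quito–Seoul (1); add Quito.
Step 7: cheapest edge leaving the tree is Quito–Riga (12); add Riga.
MST edges: Lagos–Oslo, Oslo–Sofia, Sofia–Tokyo, Lima–Tokyo, Seoul–Tokyo, Quito–Seoul, Quito–Riga; total weight 3+7+1+1+8+1+12 = 33.

33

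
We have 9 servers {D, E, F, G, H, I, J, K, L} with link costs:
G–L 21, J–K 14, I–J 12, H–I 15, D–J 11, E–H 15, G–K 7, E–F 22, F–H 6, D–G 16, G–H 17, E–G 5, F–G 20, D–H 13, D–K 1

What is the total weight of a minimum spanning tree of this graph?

76

Grow the tree from H using Prim:
Step 1: cheapest edge leaving the tree is F–H (6); add F.
Step 2: cheapest edge leaving the tree is D–H (13); add D.
Step 3: cheapest edge leaving the tree is D–K (1); add K.
Step 4: cheapest edge leaving the tree is G–K (7); add G.
Step 5: cheapest edge leaving the tree is E–G (5); add E.
Step 6: cheapest edge leaving the tree is D–J (11); add J.
Step 7: cheapest edge leaving the tree is I–J (12); add I.
Step 8: cheapest edge leaving the tree is G–L (21); add L.
MST edges: F–H, D–H, D–K, G–K, E–G, D–J, I–J, G–L; total weight 6+13+1+7+5+11+12+21 = 76.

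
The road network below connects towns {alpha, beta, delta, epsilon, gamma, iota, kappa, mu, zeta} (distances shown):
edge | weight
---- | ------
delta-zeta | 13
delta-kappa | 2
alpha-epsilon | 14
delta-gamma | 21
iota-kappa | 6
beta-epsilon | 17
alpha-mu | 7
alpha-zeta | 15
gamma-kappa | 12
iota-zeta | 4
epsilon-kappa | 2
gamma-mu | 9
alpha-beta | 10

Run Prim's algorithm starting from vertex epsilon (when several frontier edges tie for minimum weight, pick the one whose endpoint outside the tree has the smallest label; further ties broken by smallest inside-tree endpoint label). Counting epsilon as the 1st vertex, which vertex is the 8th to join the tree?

alpha

Grow the tree from epsilon using Prim:
Step 1: cheapest edge leaving the tree is epsilon-kappa (2); add kappa.
Step 2: cheapest edge leaving the tree is delta-kappa (2); add delta.
Step 3: cheapest edge leaving the tree is iota-kappa (6); add iota.
Step 4: cheapest edge leaving the tree is iota-zeta (4); add zeta.
Step 5: cheapest edge leaving the tree is gamma-kappa (12); add gamma.
Step 6: cheapest edge leaving the tree is gamma-mu (9); add mu.
Step 7: cheapest edge leaving the tree is alpha-mu (7); add alpha.
Step 8: cheapest edge leaving the tree is alpha-beta (10); add beta.
Vertex order: epsilon, kappa, delta, iota, zeta, gamma, mu, alpha, beta. The 8th vertex is alpha.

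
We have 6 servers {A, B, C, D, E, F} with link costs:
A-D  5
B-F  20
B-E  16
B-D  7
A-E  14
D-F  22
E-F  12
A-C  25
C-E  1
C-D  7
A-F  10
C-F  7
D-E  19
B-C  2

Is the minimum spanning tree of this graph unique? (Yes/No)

No

Kruskal's algorithm — process edges by increasing weight (ties by edge label):
C-E (1): add. Components now {A} {B} {C,E} {D} {F}
B-C (2): add. Components now {A} {B,C,E} {D} {F}
A-D (5): add. Components now {A,D} {B,C,E} {F}
B-D (7): add. Components now {A,B,C,D,E} {F}
C-D (7): skip — C and D already connected.
C-F (7): add. Components now {A,B,C,D,E,F}
Non-tree edge C-D has weight 7, equal to the heaviest edge on its tree cycle — swapping gives another MST of the same weight. Not unique.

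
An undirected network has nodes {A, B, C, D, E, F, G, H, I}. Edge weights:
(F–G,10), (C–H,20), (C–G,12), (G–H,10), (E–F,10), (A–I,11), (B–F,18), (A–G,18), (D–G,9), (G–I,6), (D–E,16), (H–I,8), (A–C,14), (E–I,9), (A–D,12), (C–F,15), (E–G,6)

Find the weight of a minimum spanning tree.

Sort edges by weight, then run Kruskal:
E–G (6): add — endpoints in different components.
G–I (6): add — endpoints in different components.
H–I (8): add — endpoints in different components.
D–G (9): add — endpoints in different components.
E–I (9): skip — E and I already connected.
E–F (10): add — endpoints in different components.
F–G (10): skip — F and G already connected.
G–H (10): skip — G and H already connected.
A–I (11): add — endpoints in different components.
A–D (12): skip — A and D already connected.
C–G (12): add — endpoints in different components.
A–C (14): skip — A and C already connected.
C–F (15): skip — C and F already connected.
D–E (16): skip — D and E already connected.
A–G (18): skip — A and G already connected.
B–F (18): add — endpoints in different components.
MST edges: E–G, G–I, H–I, D–G, E–F, A–I, C–G, B–F; total weight 6+6+8+9+10+11+12+18 = 80.

80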